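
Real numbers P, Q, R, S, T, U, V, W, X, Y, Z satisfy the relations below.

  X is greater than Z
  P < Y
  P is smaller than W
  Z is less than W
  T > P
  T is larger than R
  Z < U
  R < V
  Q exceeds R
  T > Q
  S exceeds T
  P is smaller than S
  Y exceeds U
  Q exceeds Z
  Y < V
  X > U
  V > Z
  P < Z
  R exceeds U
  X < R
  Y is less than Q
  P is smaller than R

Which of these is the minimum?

P

Z is not least since P < Z; W is not least since P < W; U is not least since Z < U; X is not least since U < X; Y is not least since P < Y; R is not least since X < R; V is not least since Y < V; Q is not least since R < Q; T is not least since Q < T; S is not least since T < S.
Only P has nothing below it, so P is the minimum.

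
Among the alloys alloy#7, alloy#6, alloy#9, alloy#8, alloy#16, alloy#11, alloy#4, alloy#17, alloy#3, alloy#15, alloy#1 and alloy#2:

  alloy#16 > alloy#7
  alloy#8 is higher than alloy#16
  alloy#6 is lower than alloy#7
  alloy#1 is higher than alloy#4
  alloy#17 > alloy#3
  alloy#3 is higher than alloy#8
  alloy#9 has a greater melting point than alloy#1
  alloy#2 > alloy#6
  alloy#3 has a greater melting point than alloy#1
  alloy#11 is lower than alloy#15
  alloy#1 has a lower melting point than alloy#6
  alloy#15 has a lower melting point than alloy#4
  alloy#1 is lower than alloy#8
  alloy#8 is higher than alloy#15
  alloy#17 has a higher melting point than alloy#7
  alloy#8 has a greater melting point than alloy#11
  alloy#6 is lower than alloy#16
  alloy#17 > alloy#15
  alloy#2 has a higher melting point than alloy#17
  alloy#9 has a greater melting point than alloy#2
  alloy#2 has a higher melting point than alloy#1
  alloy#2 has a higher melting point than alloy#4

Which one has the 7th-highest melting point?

alloy#7

The consecutive relations fix a unique order: alloy#11 < alloy#15 < alloy#4 < alloy#1 < alloy#6 < alloy#7 < alloy#16 < alloy#8 < alloy#3 < alloy#17 < alloy#2 < alloy#9.
The 7th largest is alloy#7.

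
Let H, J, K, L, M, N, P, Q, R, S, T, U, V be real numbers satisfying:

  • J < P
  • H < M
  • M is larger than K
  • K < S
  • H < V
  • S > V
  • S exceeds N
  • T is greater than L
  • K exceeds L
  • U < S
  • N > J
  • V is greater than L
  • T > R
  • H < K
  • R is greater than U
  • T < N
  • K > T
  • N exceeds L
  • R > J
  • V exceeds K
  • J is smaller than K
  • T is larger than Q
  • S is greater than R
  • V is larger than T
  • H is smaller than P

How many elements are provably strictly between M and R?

Chaining upward from R reaches: T, K, V, N, S.
Chaining downward from M reaches: U, J, H, L, Q, T, K.
Strictly between R and M are those in both lists: T, K — 2 elements.

2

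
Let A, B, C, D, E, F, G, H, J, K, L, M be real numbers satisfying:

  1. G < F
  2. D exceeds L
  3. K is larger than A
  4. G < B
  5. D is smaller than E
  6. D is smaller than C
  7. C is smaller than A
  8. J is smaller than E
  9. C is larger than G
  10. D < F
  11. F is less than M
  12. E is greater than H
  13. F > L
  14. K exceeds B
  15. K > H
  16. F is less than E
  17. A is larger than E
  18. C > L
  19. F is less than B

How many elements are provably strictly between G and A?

The relations place G below A. An element lies strictly between them when it is forced above G and also forced below A.
Above G: {C, F, E, B, K, M}. Below A: {L, D, H, C, F, J, E}.
Intersection: {C, F, E} — 3.

3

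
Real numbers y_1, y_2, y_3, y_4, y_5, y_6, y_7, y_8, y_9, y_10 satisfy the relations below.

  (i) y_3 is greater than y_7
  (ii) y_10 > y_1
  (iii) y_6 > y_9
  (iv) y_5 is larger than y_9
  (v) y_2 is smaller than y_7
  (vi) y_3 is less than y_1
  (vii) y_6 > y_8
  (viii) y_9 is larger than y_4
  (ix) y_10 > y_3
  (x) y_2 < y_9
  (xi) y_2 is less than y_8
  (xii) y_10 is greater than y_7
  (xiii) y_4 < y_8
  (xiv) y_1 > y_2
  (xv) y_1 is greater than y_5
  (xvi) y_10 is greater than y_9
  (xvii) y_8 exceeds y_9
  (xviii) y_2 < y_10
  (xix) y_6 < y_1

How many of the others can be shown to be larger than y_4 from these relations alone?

6

Directly above y_4: y_9, y_8.
One step further: y_6, y_5, y_10 (5 so far).
One step further: y_1 (6 so far).
Nothing else is reachable above y_4; 6 in all.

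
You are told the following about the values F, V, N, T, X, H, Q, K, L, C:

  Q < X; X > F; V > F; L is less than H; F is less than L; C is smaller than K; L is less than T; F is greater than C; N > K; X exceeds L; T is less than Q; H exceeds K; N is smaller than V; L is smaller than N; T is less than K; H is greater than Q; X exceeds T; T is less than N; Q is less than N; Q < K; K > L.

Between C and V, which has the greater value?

C < F and F < L give C < L.
With L < T: C < F < L < T.
With T < Q: C < F < L < T < Q.
Then Q < K extends the chain to K.
With K < N: C < F < L < T < Q < K < N.
With N < V: C < F < L < T < Q < K < N < V.
So C < V; V is the larger of the two.

V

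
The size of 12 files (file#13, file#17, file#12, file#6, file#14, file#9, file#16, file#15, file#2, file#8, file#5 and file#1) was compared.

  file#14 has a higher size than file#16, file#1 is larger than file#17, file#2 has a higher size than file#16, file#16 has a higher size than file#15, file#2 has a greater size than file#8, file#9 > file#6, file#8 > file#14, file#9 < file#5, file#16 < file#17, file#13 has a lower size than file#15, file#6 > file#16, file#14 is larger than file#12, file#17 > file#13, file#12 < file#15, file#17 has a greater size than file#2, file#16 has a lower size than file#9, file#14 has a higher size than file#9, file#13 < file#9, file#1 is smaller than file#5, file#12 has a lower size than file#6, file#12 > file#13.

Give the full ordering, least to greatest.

Nothing is placed below file#13, so it is least; from there file#13 < file#12; file#12 < file#15; file#15 < file#16; file#16 < file#6; file#6 < file#9; file#9 < file#14; file#14 < file#8; file#8 < file#2; file#2 < file#17; file#17 < file#1; file#1 < file#5, each given directly.

file#13 < file#12 < file#15 < file#16 < file#6 < file#9 < file#14 < file#8 < file#2 < file#17 < file#1 < file#5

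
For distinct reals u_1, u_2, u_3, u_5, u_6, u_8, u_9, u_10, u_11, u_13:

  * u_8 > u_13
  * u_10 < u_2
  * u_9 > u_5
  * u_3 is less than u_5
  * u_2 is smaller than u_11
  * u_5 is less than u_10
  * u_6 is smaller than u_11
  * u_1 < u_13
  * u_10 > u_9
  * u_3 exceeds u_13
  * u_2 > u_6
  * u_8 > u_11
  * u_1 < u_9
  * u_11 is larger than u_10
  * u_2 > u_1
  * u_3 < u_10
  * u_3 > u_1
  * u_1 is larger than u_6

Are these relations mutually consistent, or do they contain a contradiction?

Every relation is compatible with u_6 < u_1 < u_13 < u_3 < u_5 < u_9 < u_10 < u_2 < u_11 < u_8; the set is consistent.

consistent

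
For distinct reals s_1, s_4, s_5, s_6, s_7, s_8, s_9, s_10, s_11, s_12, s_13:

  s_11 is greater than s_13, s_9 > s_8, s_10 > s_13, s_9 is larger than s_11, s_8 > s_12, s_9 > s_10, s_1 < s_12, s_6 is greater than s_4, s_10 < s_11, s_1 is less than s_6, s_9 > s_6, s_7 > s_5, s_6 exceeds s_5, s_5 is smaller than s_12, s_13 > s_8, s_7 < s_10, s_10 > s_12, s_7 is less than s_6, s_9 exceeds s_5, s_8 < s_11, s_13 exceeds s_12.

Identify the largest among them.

s_9

Chaining downward from s_9: directly below it, s_5, s_8, s_10, s_6, s_11; then s_1, s_12, s_4, s_13, s_7.
That covers every other element, and nothing is given above s_9, so s_9 is the largest.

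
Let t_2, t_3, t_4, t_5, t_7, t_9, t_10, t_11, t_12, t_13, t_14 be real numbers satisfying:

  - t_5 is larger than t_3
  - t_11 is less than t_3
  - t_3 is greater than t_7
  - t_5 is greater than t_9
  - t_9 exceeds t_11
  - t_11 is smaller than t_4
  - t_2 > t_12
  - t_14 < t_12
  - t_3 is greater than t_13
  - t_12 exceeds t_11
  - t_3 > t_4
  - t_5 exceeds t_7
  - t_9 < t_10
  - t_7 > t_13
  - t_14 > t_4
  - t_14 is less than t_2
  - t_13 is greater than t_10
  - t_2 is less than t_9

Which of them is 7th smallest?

t_10

Piecing the relations together gives one ordering: t_11 < t_4 < t_14 < t_12 < t_2 < t_9 < t_10 < t_13 < t_7 < t_3 < t_5.
Counting 7 from the smallest end gives t_10.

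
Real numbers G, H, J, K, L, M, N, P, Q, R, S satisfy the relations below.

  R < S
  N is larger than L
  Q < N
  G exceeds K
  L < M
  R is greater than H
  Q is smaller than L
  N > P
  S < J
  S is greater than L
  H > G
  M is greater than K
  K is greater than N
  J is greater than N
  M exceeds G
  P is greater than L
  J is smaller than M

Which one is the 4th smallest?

N

Piecing the relations together gives one ordering: Q < L < P < N < K < G < H < R < S < J < M.
Counting 4 from the smallest end gives N.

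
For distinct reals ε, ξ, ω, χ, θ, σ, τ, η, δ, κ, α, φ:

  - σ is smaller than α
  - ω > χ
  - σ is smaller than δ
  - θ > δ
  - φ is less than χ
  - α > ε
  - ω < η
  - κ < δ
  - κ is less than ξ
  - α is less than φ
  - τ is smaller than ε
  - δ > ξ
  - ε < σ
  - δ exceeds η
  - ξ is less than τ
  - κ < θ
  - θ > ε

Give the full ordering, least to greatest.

κ < ξ < τ < ε < σ < α < φ < χ < ω < η < δ < θ

The consecutive links are each given: κ < ξ; ξ < τ; τ < ε; ε < σ; σ < α; α < φ; φ < χ; χ < ω; ω < η; η < δ; δ < θ.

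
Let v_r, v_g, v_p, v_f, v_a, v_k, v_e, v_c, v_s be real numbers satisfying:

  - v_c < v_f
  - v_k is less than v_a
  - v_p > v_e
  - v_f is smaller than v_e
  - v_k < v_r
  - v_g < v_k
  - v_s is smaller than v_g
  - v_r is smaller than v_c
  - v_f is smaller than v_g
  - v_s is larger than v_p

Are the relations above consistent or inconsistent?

inconsistent

We have v_k < v_r stated directly, yet also v_r < v_c < v_f < v_e < v_p < v_s < v_g < v_k by chaining the others — so v_r < v_k. Contradiction.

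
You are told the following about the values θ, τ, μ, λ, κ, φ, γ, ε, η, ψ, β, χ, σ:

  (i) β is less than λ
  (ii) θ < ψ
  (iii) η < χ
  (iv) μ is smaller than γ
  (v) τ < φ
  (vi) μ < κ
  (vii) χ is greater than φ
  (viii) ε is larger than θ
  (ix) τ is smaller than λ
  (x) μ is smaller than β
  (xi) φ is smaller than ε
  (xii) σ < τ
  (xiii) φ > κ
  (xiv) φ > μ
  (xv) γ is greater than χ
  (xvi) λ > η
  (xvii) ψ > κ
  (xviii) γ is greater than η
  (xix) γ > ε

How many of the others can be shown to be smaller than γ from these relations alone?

From γ the given relations immediately reach μ, ε, η, χ.
From those, θ, φ — 6 in total.
From those, κ, τ — 8 in total.
From those, σ — 9 in total.
No other element is forced below γ by the given relations, so the count is 9.

9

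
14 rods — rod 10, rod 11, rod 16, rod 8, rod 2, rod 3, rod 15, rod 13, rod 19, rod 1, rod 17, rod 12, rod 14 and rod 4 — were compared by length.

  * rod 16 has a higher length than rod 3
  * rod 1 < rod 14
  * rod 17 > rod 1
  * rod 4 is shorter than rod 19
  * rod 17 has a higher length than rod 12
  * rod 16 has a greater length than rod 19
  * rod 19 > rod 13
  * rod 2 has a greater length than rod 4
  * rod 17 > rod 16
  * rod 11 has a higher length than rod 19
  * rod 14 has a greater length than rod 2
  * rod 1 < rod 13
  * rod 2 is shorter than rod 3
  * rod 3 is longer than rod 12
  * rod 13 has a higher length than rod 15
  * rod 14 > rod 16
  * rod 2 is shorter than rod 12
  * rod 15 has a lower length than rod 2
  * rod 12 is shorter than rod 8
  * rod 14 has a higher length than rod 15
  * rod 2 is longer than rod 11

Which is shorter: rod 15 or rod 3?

rod 15

rod 15 < rod 13 and rod 13 < rod 19 give rod 15 < rod 19.
With rod 19 < rod 11: rod 15 < rod 13 < rod 19 < rod 11.
Then rod 11 < rod 2 extends the chain to rod 2.
Then rod 2 < rod 12 extends the chain to rod 12.
With rod 12 < rod 3: rod 15 < rod 13 < rod 19 < rod 11 < rod 2 < rod 12 < rod 3.
So rod 15 < rod 3; rod 15 is the shorter of the two.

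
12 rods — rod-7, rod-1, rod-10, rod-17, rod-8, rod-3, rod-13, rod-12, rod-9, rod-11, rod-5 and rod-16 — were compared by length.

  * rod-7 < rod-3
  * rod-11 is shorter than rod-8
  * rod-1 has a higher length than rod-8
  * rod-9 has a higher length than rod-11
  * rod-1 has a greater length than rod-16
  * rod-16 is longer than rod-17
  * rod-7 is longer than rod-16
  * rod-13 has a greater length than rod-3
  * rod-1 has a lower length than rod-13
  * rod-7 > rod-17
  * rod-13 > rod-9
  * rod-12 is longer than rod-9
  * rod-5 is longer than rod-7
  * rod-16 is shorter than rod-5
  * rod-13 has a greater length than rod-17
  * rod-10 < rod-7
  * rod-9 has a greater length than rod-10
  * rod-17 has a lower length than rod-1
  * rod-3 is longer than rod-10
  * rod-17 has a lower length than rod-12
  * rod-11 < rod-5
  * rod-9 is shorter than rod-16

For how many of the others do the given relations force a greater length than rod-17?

From rod-17 the given relations immediately reach rod-12, rod-16, rod-7, rod-1, rod-13.
From those, rod-5, rod-3 — 7 in total.
No other element is forced above rod-17 by the given relations, so the count is 7.

7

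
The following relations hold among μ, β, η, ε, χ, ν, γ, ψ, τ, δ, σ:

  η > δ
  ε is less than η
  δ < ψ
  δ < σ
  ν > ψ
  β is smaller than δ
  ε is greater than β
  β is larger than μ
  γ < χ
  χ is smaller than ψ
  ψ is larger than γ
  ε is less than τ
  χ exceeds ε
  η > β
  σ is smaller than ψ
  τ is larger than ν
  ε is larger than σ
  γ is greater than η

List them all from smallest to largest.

The consecutive links are each given: μ < β; β < δ; δ < σ; σ < ε; ε < η; η < γ; γ < χ; χ < ψ; ψ < ν; ν < τ.

μ < β < δ < σ < ε < η < γ < χ < ψ < ν < τ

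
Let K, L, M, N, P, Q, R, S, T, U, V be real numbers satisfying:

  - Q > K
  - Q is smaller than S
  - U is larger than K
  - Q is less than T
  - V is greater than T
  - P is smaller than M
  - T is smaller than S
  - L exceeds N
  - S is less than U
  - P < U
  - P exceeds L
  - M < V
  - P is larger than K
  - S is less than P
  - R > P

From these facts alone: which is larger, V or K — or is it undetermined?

K < Q and Q < T give K < T.
With T < S: K < Q < T < S.
Then S < P extends the chain to P.
Then P < M extends the chain to M.
Then M < V extends the chain to V.
So V is larger.

V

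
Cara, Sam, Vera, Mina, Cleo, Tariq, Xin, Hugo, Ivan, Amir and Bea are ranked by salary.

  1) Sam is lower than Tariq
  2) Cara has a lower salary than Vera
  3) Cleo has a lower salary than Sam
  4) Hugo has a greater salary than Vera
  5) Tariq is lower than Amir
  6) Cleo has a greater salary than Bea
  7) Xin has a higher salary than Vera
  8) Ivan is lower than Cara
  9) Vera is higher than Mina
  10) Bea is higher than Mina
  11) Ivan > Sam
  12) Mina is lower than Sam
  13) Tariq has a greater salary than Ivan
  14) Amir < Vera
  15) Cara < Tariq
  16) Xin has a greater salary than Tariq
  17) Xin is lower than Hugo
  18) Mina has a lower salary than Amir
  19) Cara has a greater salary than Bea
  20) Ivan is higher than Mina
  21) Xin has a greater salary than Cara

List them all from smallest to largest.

Mina < Bea < Cleo < Sam < Ivan < Cara < Tariq < Amir < Vera < Xin < Hugo

Nothing is placed below Mina, so it is least; from there Mina < Bea; Bea < Cleo; Cleo < Sam; Sam < Ivan; Ivan < Cara; Cara < Tariq; Tariq < Amir; Amir < Vera; Vera < Xin; Xin < Hugo, each given directly.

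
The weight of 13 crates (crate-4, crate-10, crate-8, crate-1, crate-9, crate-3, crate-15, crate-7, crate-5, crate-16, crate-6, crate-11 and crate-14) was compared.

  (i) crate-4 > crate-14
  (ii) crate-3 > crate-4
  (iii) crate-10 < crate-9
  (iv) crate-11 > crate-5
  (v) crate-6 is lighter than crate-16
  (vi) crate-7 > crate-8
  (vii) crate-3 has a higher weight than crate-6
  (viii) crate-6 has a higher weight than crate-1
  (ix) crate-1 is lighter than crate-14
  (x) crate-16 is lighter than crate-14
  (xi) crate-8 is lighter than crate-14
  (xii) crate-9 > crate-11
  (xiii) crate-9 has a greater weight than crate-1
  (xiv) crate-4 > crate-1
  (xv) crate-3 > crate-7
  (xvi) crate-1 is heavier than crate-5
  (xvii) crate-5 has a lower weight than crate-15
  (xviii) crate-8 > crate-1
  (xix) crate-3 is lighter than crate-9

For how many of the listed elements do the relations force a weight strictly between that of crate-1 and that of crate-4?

Chaining upward from crate-1 reaches: crate-8, crate-6, crate-16, crate-14, crate-7, crate-3, crate-9.
Chaining downward from crate-4 reaches: crate-5, crate-8, crate-6, crate-16, crate-14.
Strictly between crate-1 and crate-4 are those in both lists: crate-8, crate-6, crate-16, crate-14 — 4 elements.

4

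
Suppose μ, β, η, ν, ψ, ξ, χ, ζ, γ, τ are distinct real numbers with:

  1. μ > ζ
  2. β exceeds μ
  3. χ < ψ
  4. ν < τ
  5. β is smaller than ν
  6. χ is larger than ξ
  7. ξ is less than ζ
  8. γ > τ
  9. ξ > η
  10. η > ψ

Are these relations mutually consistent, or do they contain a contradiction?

inconsistent

Chaining the given relations yields χ < ψ < η < ξ, so χ < ξ. But one relation states ξ < χ. These cannot both hold.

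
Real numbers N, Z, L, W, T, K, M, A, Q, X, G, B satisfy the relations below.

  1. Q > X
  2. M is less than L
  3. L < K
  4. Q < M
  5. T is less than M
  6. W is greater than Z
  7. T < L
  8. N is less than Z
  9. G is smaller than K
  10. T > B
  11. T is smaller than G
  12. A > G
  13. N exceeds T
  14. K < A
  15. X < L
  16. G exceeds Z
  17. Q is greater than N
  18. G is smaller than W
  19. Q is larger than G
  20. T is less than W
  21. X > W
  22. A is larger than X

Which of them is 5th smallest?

The consecutive relations fix a unique order: B < T < N < Z < G < W < X < Q < M < L < K < A.
The 5th smallest is G.

G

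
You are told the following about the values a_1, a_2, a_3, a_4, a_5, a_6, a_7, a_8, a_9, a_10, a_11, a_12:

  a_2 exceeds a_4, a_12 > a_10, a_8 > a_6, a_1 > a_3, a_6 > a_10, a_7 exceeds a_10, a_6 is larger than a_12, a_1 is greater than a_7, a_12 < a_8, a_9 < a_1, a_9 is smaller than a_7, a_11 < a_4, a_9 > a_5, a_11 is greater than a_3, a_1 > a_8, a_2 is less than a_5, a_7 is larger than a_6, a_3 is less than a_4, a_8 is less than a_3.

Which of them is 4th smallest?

Piecing the relations together gives one ordering: a_10 < a_12 < a_6 < a_8 < a_3 < a_11 < a_4 < a_2 < a_5 < a_9 < a_7 < a_1.
The 4th smallest is a_8.

a_8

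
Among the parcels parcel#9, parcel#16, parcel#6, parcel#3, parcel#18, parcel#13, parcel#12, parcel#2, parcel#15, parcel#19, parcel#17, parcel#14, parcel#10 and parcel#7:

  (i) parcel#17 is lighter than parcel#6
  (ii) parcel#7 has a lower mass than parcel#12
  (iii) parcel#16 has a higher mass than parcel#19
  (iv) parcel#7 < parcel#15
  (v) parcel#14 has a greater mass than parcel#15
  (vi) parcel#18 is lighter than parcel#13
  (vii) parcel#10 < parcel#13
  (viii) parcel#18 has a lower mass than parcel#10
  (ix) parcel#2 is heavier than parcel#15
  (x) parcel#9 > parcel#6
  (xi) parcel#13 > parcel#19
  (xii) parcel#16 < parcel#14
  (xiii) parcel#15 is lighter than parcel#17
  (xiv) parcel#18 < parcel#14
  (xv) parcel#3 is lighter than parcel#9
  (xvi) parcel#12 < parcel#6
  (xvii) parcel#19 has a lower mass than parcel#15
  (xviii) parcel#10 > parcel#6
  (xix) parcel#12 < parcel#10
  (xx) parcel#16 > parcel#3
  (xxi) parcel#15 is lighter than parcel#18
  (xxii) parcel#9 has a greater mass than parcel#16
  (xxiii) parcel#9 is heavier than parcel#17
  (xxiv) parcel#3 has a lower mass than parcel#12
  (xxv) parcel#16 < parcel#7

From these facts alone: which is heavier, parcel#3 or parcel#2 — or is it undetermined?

parcel#2

Following the relations from parcel#3: parcel#3 < parcel#16 < parcel#7 < parcel#15 < parcel#2.
So parcel#2 is heavier.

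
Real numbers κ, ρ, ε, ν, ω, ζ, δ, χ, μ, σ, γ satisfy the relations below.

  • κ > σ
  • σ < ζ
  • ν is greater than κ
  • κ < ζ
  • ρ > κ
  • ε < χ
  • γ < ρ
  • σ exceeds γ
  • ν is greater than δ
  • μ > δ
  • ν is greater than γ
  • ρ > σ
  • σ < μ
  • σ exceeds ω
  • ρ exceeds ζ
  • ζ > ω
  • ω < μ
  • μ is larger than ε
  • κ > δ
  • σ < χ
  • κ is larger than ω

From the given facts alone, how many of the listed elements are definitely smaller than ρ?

Directly below ρ: γ, σ, κ, ζ.
One step further: ω, δ (6 so far).
No other element is forced below ρ by the given relations, so the count is 6.

6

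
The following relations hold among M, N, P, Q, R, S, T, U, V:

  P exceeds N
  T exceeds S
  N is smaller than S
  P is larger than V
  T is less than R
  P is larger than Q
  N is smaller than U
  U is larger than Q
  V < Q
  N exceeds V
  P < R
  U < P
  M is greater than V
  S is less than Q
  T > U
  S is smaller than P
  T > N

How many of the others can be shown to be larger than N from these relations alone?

6

The elements the relations force above N are S, Q, U, P, T, R — no chain reaches any other.
That is 6.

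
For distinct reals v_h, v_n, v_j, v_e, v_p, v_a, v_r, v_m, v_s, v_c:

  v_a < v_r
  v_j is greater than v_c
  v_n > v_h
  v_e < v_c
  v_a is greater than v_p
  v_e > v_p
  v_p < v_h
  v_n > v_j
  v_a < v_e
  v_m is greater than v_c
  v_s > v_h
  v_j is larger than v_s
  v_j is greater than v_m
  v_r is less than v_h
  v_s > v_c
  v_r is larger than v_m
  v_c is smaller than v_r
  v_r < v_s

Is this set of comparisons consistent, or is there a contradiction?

consistent

Every relation is compatible with v_p < v_a < v_e < v_c < v_m < v_r < v_h < v_s < v_j < v_n; the set is consistent.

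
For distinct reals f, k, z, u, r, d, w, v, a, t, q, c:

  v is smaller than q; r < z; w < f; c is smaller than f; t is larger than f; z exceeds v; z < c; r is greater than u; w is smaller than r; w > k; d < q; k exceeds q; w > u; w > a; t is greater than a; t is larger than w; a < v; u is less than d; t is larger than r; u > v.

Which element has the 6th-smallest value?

The consecutive relations fix a unique order: a < v < u < d < q < k < w < r < z < c < f < t.
The 6th smallest is k.

k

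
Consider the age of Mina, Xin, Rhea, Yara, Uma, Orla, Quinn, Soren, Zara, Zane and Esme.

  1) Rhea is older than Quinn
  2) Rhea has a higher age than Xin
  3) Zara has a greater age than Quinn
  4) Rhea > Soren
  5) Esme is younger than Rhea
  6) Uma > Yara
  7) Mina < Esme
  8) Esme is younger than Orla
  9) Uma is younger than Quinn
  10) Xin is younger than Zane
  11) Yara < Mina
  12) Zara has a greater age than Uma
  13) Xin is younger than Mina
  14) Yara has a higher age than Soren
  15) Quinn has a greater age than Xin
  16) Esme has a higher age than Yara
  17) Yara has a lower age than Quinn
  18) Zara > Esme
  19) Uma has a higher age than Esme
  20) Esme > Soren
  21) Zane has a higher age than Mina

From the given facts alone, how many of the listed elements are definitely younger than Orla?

5

From Orla the given relations immediately reach Esme.
From those, Soren, Yara, Mina — 4 in total.
From those, Xin — 5 in total.
Nothing else is reachable below Orla; 5 in all.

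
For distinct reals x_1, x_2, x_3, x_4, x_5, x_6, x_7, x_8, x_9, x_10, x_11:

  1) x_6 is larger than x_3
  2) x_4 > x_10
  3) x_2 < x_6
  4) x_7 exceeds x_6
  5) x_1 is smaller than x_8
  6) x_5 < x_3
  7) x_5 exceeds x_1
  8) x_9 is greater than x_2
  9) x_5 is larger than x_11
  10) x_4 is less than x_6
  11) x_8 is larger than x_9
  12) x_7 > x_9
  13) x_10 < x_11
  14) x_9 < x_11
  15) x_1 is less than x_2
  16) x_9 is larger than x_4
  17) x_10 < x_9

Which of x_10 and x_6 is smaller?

x_10

Chaining the given relations: x_10 < x_4 < x_9 < x_11 < x_5 < x_3 < x_6.
So x_10 < x_6; x_10 is the smaller of the two.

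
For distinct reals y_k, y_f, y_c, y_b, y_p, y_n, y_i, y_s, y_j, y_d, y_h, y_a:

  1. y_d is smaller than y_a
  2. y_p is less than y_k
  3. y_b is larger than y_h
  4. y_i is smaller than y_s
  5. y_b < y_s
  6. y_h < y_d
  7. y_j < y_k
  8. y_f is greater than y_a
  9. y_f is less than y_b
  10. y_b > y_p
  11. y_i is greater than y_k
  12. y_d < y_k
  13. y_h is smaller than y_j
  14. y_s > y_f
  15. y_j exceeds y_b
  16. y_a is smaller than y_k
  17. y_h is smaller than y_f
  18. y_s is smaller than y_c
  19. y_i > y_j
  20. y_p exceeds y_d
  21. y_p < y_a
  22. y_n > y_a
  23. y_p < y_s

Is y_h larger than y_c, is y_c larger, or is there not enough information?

y_c

y_h < y_d and y_d < y_p give y_h < y_p.
With y_p < y_a: y_h < y_d < y_p < y_a.
Then y_a < y_f extends the chain to y_f.
With y_f < y_b: y_h < y_d < y_p < y_a < y_f < y_b.
Then y_b < y_j extends the chain to y_j.
With y_j < y_k: y_h < y_d < y_p < y_a < y_f < y_b < y_j < y_k.
Then y_k < y_i extends the chain to y_i.
With y_i < y_s: y_h < y_d < y_p < y_a < y_f < y_b < y_j < y_k < y_i < y_s.
Then y_s < y_c extends the chain to y_c.
So y_c is larger.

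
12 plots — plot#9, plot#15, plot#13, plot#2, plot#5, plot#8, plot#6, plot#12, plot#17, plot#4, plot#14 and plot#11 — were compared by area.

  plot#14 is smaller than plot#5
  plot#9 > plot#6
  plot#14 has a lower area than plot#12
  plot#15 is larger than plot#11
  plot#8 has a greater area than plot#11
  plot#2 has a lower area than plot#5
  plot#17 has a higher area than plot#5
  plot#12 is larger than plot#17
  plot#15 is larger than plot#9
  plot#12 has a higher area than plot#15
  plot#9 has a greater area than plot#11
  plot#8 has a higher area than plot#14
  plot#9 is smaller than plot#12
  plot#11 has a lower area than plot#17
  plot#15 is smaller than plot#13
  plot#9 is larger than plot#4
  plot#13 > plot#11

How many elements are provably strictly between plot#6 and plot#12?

2

Chaining upward from plot#6 reaches: plot#9, plot#15, plot#13.
Chaining downward from plot#12 reaches: plot#11, plot#4, plot#9, plot#2, plot#15, plot#14, plot#5, plot#17.
Strictly between plot#6 and plot#12 are those in both lists: plot#9, plot#15 — 2 elements.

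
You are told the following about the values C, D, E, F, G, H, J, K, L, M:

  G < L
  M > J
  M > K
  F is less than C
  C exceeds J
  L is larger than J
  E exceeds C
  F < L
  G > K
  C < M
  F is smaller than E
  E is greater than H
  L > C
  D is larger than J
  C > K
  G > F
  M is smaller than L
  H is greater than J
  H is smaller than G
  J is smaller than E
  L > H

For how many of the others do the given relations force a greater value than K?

The elements the relations force above K are C, M, G, E, L — no chain reaches any other.
That is 5.

5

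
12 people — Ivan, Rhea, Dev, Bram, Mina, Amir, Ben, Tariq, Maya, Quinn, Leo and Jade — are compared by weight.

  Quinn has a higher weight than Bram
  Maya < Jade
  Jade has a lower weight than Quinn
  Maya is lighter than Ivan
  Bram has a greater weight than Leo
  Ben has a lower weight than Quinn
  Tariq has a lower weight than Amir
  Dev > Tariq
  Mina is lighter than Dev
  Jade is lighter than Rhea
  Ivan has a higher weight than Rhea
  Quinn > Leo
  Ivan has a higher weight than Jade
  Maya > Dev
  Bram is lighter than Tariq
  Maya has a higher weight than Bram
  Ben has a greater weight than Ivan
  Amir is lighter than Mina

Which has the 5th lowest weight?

Mina

Chaining the given pairs: Leo < Bram < Tariq < Amir < Mina < Dev < Maya < Jade < Rhea < Ivan < Ben < Quinn.
The 5th smallest is Mina.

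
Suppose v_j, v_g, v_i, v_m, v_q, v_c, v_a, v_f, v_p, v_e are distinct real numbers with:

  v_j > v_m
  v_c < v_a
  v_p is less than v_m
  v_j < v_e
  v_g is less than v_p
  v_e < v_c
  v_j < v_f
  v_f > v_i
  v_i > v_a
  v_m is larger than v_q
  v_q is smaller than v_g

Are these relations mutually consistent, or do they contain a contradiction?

Every relation is compatible with v_q < v_g < v_p < v_m < v_j < v_e < v_c < v_a < v_i < v_f; the set is consistent.

consistent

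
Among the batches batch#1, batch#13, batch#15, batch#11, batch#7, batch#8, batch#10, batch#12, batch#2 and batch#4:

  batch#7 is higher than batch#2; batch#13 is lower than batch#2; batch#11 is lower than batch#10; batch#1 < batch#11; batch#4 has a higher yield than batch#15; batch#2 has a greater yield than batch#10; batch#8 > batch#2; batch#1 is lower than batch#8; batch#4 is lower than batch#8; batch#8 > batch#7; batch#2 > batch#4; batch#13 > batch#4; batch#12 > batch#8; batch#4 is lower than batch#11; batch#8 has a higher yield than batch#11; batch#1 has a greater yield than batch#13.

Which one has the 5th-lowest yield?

Piecing the relations together gives one ordering: batch#15 < batch#4 < batch#13 < batch#1 < batch#11 < batch#10 < batch#2 < batch#7 < batch#8 < batch#12.
The 5th smallest is batch#11.

batch#11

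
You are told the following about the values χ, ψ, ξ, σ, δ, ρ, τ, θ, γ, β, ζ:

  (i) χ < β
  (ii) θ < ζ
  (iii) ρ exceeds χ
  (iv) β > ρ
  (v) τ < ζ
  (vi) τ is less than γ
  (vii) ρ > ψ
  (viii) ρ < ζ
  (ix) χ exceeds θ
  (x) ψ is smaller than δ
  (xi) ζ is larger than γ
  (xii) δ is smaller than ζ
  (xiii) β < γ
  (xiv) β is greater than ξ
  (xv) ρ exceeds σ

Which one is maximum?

Chaining downward from ζ: directly below it, τ, θ, ρ, γ, δ; then χ, ψ, σ, β; then ξ.
That covers every other element, and nothing is given above ζ, so ζ is the maximum.

ζ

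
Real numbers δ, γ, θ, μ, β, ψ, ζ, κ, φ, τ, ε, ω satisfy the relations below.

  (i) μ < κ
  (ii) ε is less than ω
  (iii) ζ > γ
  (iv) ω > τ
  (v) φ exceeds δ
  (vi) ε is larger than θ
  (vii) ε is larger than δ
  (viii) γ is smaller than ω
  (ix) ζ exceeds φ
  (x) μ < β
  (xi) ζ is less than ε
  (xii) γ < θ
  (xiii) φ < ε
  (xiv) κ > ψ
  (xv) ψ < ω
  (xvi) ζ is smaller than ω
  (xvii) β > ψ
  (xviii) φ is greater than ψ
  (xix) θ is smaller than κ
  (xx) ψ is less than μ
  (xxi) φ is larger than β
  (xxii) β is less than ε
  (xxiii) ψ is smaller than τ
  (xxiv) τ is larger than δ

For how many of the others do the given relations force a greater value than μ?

6

From μ the given relations immediately reach β, κ.
From those, φ, ε — 4 in total.
From those, ζ, ω — 6 in total.
No other element is forced above μ by the given relations, so the count is 6.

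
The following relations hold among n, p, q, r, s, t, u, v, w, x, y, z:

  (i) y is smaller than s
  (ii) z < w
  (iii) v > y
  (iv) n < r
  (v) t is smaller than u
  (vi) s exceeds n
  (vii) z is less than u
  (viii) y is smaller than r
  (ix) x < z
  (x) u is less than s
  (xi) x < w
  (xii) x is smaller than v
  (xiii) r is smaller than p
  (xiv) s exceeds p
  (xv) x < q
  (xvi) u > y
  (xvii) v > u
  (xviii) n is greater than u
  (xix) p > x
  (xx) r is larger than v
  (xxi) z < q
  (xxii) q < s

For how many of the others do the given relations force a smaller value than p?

8

From p the given relations immediately reach x, r.
From those, y, n, v — 5 in total.
From those, u — 6 in total.
From those, z, t — 8 in total.
No other element is forced below p by the given relations, so the count is 8.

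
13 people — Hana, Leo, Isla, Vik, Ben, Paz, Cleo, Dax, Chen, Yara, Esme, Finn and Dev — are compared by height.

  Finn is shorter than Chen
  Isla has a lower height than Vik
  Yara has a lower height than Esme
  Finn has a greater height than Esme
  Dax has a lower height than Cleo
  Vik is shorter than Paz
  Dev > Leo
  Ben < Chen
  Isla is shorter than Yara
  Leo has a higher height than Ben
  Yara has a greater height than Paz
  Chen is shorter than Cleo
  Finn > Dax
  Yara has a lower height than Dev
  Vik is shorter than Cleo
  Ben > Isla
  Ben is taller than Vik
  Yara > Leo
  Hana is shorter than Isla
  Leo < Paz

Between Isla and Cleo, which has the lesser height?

Isla < Vik and Vik < Ben give Isla < Ben.
With Ben < Leo: Isla < Vik < Ben < Leo.
Then Leo < Paz extends the chain to Paz.
With Paz < Yara: Isla < Vik < Ben < Leo < Paz < Yara.
Then Yara < Esme extends the chain to Esme.
Then Esme < Finn extends the chain to Finn.
Then Finn < Chen extends the chain to Chen.
With Chen < Cleo: Isla < Vik < Ben < Leo < Paz < Yara < Esme < Finn < Chen < Cleo.
So Isla < Cleo; Isla is the shorter of the two.

Isla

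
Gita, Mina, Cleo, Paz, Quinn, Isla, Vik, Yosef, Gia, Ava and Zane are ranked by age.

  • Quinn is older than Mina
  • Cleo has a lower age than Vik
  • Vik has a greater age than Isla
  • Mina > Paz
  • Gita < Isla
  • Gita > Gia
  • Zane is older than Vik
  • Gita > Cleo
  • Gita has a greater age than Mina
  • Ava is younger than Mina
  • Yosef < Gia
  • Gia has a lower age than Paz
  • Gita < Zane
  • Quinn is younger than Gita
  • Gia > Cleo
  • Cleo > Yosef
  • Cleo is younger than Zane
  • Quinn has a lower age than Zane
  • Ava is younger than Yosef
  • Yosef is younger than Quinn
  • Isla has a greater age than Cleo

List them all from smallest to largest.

Ava < Yosef < Cleo < Gia < Paz < Mina < Quinn < Gita < Isla < Vik < Zane

The consecutive links are each given: Ava < Yosef; Yosef < Cleo; Cleo < Gia; Gia < Paz; Paz < Mina; Mina < Quinn; Quinn < Gita; Gita < Isla; Isla < Vik; Vik < Zane.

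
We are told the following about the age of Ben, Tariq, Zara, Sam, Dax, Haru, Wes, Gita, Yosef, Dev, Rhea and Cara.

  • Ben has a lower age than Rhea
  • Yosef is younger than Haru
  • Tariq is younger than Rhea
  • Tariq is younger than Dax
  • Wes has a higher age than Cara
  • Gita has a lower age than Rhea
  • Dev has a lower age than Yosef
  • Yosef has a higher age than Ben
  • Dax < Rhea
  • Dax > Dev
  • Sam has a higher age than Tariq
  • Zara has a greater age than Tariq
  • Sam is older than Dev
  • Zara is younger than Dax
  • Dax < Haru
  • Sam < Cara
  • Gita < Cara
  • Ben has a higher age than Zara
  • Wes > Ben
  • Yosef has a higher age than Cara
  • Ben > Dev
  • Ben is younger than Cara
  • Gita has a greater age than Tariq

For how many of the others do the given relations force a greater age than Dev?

The elements the relations force above Dev are Dax, Ben, Sam, Cara, Rhea, Yosef, Wes, Haru — no chain reaches any other.
That is 8.

8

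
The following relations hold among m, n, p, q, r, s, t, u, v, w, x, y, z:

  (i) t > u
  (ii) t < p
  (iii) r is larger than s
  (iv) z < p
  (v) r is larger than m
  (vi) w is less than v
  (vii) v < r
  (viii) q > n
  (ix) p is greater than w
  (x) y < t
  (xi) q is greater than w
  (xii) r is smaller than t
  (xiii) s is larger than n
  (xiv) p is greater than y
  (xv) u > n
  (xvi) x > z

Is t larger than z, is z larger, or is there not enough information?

undetermined

Following every chain through z: above z we get p, x.
t is not reached, and no chain runs the other way from t to z.
So the given relations leave the order of z and t undetermined.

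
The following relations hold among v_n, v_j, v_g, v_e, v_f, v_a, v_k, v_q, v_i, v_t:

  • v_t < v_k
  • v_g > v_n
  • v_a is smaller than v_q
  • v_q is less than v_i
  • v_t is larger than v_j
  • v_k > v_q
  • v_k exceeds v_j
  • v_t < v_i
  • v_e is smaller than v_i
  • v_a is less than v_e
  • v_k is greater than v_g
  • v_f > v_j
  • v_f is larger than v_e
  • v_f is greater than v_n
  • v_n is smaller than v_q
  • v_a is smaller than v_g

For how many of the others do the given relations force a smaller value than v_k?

6

From v_k the given relations immediately reach v_q, v_g, v_j, v_t.
From those, v_a, v_n — 6 in total.
Nothing else is reachable below v_k; 6 in all.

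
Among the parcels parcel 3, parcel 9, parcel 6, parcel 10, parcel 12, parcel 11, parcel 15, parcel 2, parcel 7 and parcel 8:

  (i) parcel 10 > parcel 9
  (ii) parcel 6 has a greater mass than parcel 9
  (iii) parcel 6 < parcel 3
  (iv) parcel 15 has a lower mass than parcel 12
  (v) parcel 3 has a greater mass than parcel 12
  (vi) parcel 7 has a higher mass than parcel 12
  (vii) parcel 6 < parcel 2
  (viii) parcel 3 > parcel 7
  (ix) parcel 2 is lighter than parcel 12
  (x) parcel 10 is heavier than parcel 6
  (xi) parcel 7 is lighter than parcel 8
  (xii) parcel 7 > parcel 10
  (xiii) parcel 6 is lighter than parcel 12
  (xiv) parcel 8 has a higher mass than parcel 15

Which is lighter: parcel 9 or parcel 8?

Link the given pairs in sequence: parcel 9 < parcel 6; parcel 6 < parcel 2; parcel 2 < parcel 12; parcel 12 < parcel 7; parcel 7 < parcel 8.
Chaining these gives parcel 9 < parcel 6 < parcel 2 < parcel 12 < parcel 7 < parcel 8.
So parcel 9 < parcel 8; parcel 9 is the lighter of the two.

parcel 9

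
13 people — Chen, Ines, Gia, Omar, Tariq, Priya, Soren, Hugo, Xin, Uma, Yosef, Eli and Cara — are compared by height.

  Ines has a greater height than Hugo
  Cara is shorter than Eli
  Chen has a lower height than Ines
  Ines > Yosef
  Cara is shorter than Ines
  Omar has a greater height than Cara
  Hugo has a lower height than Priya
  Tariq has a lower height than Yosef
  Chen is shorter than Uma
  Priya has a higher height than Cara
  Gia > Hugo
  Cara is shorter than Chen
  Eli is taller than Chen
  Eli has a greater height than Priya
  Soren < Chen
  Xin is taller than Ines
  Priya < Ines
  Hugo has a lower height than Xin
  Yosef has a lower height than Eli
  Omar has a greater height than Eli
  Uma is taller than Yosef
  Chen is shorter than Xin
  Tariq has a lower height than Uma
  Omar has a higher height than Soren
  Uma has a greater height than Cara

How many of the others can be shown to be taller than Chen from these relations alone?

From Chen the given relations immediately reach Uma, Eli, Ines, Xin.
From those, Omar — 5 in total.
No other element is forced above Chen by the given relations, so the count is 5.

5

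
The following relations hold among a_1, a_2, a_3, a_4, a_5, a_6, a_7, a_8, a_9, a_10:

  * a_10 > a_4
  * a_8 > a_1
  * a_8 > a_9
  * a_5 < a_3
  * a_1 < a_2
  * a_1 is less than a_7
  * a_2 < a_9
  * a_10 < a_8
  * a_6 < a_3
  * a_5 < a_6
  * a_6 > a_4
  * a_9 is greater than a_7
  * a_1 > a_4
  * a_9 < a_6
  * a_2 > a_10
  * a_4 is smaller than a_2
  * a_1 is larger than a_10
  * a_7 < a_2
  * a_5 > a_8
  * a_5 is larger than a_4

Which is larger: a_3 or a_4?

a_3

Link the given pairs in sequence: a_4 < a_10; a_10 < a_1; a_1 < a_7; a_7 < a_2; a_2 < a_9; a_9 < a_8; a_8 < a_5; a_5 < a_6; a_6 < a_3.
Together: a_4 < a_10 < a_1 < a_7 < a_2 < a_9 < a_8 < a_5 < a_6 < a_3.
So a_4 < a_3; a_3 is the larger of the two.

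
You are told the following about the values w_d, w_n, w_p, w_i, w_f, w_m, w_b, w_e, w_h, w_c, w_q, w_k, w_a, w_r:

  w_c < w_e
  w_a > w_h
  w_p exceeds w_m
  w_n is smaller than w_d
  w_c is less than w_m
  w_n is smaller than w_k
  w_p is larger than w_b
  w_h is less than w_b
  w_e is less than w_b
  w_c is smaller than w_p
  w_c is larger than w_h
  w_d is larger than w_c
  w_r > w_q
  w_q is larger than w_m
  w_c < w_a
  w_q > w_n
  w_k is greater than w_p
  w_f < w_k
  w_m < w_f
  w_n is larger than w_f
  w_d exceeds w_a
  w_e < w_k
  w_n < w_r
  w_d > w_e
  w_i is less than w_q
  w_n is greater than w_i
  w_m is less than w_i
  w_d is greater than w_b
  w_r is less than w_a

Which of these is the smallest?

w_h

Chaining upward from w_h: directly above it, w_c, w_b, w_a; then w_m, w_e, w_d, w_p; then w_i, w_f, w_q, w_k; then w_n, w_r.
That covers every other element, and nothing is given below w_h, so w_h is the smallest.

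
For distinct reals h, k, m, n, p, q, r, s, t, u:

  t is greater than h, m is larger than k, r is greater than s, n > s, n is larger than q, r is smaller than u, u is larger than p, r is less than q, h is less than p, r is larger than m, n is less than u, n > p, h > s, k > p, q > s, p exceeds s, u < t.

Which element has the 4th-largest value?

Piecing the relations together gives one ordering: s < h < p < k < m < r < q < n < u < t.
The 4th largest is q.

q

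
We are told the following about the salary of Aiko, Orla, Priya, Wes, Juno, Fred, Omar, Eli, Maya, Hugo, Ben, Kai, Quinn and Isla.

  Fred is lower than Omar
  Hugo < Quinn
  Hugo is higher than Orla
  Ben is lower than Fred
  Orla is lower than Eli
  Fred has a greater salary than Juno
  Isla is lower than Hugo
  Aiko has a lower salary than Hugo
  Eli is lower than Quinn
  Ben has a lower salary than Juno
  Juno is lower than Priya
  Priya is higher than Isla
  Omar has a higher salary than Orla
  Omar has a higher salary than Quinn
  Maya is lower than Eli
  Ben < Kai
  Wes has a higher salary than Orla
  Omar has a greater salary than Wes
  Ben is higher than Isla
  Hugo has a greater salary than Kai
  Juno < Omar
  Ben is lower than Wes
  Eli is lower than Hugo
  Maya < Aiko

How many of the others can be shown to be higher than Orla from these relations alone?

5

From Orla the given relations immediately reach Eli, Hugo, Wes, Omar.
From those, Quinn — 5 in total.
No other element is forced above Orla by the given relations, so the count is 5.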